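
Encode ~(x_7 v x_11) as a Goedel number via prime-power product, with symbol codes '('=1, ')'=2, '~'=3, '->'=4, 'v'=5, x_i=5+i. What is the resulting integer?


Formula: ~(x_7 v x_11)
Symbol codes: [3, 1, 12, 5, 16, 2]
Primes: [2, 3, 5, 7, 11, 13]
p_1^3 = 2^3 = 8
p_2^1 = 3^1 = 3
p_3^12 = 5^12 = 244140625
p_4^5 = 7^5 = 16807
p_5^16 = 11^16 = 45949729863572161
p_6^2 = 13^2 = 169
Product = 764735341166500109634744140625000

764735341166500109634744140625000


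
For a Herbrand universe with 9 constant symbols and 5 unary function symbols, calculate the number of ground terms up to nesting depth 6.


Herbrand terms by depth:
Depth 0: 9 constants
Depth 1: 45 new terms (running total: 54)
Depth 2: 225 new terms (running total: 279)
Depth 3: 1125 new terms (running total: 1404)
Depth 4: 5625 new terms (running total: 7029)
Depth 5: 28125 new terms (running total: 35154)
Depth 6: 140625 new terms (running total: 175779)
Total distinct ground terms = 175779

175779


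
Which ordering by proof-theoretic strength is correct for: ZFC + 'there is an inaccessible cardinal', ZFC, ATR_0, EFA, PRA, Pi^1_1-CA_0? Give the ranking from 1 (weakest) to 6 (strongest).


Ordering by consistency strength:
1. EFA
2. PRA
3. ATR_0
4. Pi^1_1-CA_0
5. ZFC
6. ZFC + 'there is an inaccessible cardinal'


ZFC + 'there is an inaccessible cardinal'=6, ZFC=5, ATR_0=3, EFA=1, PRA=2, Pi^1_1-CA_0=4


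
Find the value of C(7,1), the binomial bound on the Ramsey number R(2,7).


R(2,7) <= C(2+7-2, 2-1) = C(7, 1)
C(7, 1) = 7! / (1! * 6!)
= 7

7


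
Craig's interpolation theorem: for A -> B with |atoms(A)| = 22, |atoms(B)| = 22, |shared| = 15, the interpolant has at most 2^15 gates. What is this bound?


Shared atoms = 15
Craig interpolant size bound = 2^15
= 32768

32768


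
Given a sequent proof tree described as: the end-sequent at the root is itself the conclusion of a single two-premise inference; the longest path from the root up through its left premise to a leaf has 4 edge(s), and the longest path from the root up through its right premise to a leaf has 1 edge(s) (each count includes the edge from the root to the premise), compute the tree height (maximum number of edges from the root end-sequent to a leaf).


Longest path through the left premise: 4 edges (measured from the branching sequent)
Longest path through the right premise: 1 edges
Height of the subtree rooted at the branching sequent: max(4, 1) = 4
The branching sequent is the root itself.
Total height = 4

4


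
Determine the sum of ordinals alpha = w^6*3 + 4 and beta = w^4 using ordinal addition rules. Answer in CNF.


Ordinal addition (w^6*3 + 4) + w^4:
alpha's leading term has exponent 6 > beta's exponent 4, so it survives.
alpha's tail term has exponent 0 < beta's exponent 4, so it is absorbed by beta.
In ordinal addition, any term followed by a strictly larger-exponent term is absorbed.
Result = w^6*3 + w^4

w^6*3 + w^4


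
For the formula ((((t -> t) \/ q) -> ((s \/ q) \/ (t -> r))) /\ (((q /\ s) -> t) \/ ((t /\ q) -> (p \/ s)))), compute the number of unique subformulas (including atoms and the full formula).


Formula: ((((t -> t) \/ q) -> ((s \/ q) \/ (t -> r))) /\ (((q /\ s) -> t) \/ ((t /\ q) -> (p \/ s))))
Subformulas found:
  1. r
  2. q
  3. s
  4. t
  5. p
  6. (t -> t)
  7. (s \/ q)
  8. (q /\ s)
  9. (p \/ s)
  10. (t /\ q)
  11. (t -> r)
  12. ((q /\ s) -> t)
  13. ((t -> t) \/ q)
  14. ((t /\ q) -> (p \/ s))
  15. ((s \/ q) \/ (t -> r))
  16. (((q /\ s) -> t) \/ ((t /\ q) -> (p \/ s)))
  17. (((t -> t) \/ q) -> ((s \/ q) \/ (t -> r)))
  18. ((((t -> t) \/ q) -> ((s \/ q) \/ (t -> r))) /\ (((q /\ s) -> t) \/ ((t /\ q) -> (p \/ s))))
Total distinct subformulas = 18

18


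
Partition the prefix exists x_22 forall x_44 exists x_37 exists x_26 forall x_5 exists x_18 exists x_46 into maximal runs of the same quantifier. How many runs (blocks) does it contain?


Alternations = 4.
Blocks = alternations + 1 = 5

5


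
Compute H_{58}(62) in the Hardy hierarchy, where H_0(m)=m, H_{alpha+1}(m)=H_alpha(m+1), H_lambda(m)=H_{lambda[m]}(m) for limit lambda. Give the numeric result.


H_58(62):
For finite ordinals k, H_k(n) = n + k (each successor step adds 1).
H_58(62) = 62 + 58 = 120

120


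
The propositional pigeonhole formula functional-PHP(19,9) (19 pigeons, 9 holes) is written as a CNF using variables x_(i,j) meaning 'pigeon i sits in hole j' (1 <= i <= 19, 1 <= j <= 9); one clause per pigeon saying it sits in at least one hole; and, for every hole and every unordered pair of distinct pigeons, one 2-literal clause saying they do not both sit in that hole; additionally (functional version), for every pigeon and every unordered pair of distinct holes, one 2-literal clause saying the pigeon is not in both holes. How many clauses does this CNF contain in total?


functional-PHP(19,9): 19 pigeons, 9 holes, 19*9 = 171 variables.
- pigeon clauses: one per pigeon -> 19 clauses
- hole clauses: 9 holes * C(19,2) = 9 * 171 -> 1539 clauses
- functional clauses: 19 pigeons * C(9,2) = 19 * 36 -> 684 clauses
Total clauses = 19 + 1539 + 684 = 2242

2242


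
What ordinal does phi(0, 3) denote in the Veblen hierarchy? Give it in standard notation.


phi(0, 3):
phi(0, beta) = omega^beta by definition.
phi(0, 3) = omega^3

omega^3


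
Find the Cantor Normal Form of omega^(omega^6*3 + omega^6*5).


omega^(omega^6*3 + omega^6*5):
Both terms of the exponent have the same exponent 6, so they merge: omega^6*3 + omega^6*5 = omega^6*(3+5) = omega^6*8.
omega raised to a CNF ordinal is a single CNF term: Result = omega^(omega^6*8)

omega^(omega^6*8)


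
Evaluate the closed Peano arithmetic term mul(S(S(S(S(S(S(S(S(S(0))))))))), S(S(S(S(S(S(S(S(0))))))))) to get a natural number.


mul(S^9(0), S^8(0)):
S^9(0) = 9
S^8(0) = 8
9 * 8 = 72

72


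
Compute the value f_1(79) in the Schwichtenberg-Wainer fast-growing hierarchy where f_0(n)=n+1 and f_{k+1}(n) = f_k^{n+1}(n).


f_1(79) = f_0^80(79)
f_0 adds 1 each time, applied 80 times.
f_1(79) = 79 + 80 = 159

159


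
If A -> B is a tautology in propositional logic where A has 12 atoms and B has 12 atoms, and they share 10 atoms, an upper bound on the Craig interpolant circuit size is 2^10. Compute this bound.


Shared atoms = 10
Craig interpolant size bound = 2^10
= 1024

1024


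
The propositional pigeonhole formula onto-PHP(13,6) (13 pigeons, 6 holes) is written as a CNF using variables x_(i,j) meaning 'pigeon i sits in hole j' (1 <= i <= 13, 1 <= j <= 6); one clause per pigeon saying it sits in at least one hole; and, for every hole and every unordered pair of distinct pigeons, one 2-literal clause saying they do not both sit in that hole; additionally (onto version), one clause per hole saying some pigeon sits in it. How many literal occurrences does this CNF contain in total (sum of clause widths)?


onto-PHP(13,6): 13 pigeons, 6 holes, 13*6 = 78 variables.
- pigeon clauses: one per pigeon -> 13 clauses of width 6 -> 78 literals
- hole clauses: 6 holes * C(13,2) = 6 * 78 -> 468 clauses of width 2 -> 936 literals
- onto clauses: one per hole -> 6 clauses of width 13 -> 78 literals
Total literal occurrences = 78 + 936 + 78 = 1092

1092


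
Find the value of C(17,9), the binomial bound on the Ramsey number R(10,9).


R(10,9) <= C(10+9-2, 10-1) = C(17, 9)
C(17, 9) = 17! / (9! * 8!)
= 24310

24310


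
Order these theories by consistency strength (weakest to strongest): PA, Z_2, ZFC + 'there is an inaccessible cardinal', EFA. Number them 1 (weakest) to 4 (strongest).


Ordering by consistency strength:
1. EFA
2. PA
3. Z_2
4. ZFC + 'there is an inaccessible cardinal'


PA=2, Z_2=3, ZFC + 'there is an inaccessible cardinal'=4, EFA=1


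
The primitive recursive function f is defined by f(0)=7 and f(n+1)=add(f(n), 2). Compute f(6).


f(0) = 7
f(1) = add(f(0), 2) = add(7, 2) = 9
f(2) = add(f(1), 2) = add(9, 2) = 11
f(3) = add(f(2), 2) = add(11, 2) = 13
f(4) = add(f(3), 2) = add(13, 2) = 15
f(5) = add(f(4), 2) = add(15, 2) = 17
f(6) = add(f(5), 2) = add(17, 2) = 19


19


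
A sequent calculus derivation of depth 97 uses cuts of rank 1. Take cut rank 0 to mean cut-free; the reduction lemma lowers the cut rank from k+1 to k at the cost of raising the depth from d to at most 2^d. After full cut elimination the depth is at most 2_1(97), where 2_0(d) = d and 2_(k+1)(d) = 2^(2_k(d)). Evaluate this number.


Each rank reduction sends depth d to at most 2^d; cut rank r needs r reductions.
2_0(97) = 97
2_1(97) = 2^97 = 158456325028528675187087900672
Cut-free depth bound = 158456325028528675187087900672

158456325028528675187087900672


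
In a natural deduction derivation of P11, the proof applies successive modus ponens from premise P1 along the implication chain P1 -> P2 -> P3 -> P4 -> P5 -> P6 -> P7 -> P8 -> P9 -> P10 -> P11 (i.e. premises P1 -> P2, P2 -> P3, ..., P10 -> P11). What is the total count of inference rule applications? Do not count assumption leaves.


We have a chain: P1 -> P2 -> P3 -> P4 -> P5 -> P6 -> P7 -> P8 -> P9 -> P10 -> P11.
Each modus ponens application produces the next variable.
The chain has 11 propositions, so 11-1 = 10 modus ponens steps.
Total inference nodes = 10

10


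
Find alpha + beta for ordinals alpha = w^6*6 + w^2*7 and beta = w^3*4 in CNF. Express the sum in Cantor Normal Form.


Ordinal addition (w^6*6 + w^2*7) + w^3*4:
alpha's leading term has exponent 6 > beta's exponent 3, so it survives.
alpha's tail term has exponent 2 < beta's exponent 3, so it is absorbed by beta.
In ordinal addition, any term followed by a strictly larger-exponent term is absorbed.
Result = w^6*6 + w^3*4

w^6*6 + w^3*4


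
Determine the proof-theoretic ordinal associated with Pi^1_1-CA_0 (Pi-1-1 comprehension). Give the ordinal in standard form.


The proof-theoretic ordinal of Pi^1_1-CA_0 (Pi-1-1 comprehension) is a standard result in ordinal analysis.
This ordinal is the supremum of order types of primitive recursive well-orderings
that the theory can prove to be well-ordered.
For Pi^1_1-CA_0 (Pi-1-1 comprehension), the proof-theoretic ordinal is psi_0(Omega_omega).

psi_0(Omega_omega)


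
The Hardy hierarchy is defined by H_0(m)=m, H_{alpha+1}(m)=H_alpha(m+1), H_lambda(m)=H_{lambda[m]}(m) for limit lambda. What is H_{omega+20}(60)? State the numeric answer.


H_{omega+20}(60):
Unwind the 20 successor steps: H_{omega+20}(60) = H_omega(60+20) = H_omega(80).
H_omega(m) = H_m(m) = m + m = 2m.
Result = 2 * 80 = 160

160


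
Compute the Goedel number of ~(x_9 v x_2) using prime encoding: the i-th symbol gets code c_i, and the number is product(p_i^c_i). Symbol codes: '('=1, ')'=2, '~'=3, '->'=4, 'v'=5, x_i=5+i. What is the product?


Formula: ~(x_9 v x_2)
Symbol codes: [3, 1, 14, 5, 7, 2]
Primes: [2, 3, 5, 7, 11, 13]
p_1^3 = 2^3 = 8
p_2^1 = 3^1 = 3
p_3^14 = 5^14 = 6103515625
p_4^5 = 7^5 = 16807
p_5^7 = 11^7 = 19487171
p_6^2 = 13^2 = 169
Product = 8108060921849560546875000

8108060921849560546875000


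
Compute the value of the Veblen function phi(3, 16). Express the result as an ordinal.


phi(3, 16):
phi(3, beta) = eta_beta (the beta-th eta number, fixed point of zeta).
phi(3, 16) = eta_16

eta_16


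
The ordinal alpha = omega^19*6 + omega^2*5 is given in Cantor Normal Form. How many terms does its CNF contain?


CNF: omega^19*6 + omega^2*5
Count the summands separated by '+':
  term 1: omega^19*6
  term 2: omega^2*5
Total terms = 2

2


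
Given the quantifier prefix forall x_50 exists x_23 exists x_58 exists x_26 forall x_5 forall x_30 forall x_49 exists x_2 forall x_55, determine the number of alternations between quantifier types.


Walk the prefix and count type changes:
  position 1: forall -> exists <-- alternation
  position 2: exists -> exists
  position 3: exists -> exists
  position 4: exists -> forall <-- alternation
  position 5: forall -> forall
  position 6: forall -> forall
  position 7: forall -> exists <-- alternation
  position 8: exists -> forall <-- alternation
Total alternations = 4

4


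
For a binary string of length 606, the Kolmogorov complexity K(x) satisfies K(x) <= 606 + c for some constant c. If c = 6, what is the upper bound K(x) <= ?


K(x) <= |x| + c = 606 + 6 = 612

612


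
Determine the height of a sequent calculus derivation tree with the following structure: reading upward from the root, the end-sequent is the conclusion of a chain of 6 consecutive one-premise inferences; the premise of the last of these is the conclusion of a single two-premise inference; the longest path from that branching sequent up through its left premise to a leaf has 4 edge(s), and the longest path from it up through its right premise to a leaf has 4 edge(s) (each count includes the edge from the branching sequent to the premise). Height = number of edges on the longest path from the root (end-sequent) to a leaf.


Longest path through the left premise: 4 edges (measured from the branching sequent)
Longest path through the right premise: 4 edges
Height of the subtree rooted at the branching sequent: max(4, 4) = 4
The branching sequent sits 6 edges above the root (the chain of one-premise inferences), so height = 4 + 6 = 10

10


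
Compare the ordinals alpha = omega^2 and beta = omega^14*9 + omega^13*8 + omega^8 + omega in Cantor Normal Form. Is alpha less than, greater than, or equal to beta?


Compare term by term from highest exponent:
alpha = omega^2
beta = omega^14*9 + omega^13*8 + omega^8 + omega
Term 1: alpha has omega^2*1, beta has omega^14*9
Term 2: alpha has omega^0*0, beta has omega^13*8
Term 3: alpha has omega^0*0, beta has omega^8*1
Term 4: alpha has omega^0*0, beta has omega^1*1
Result: alpha < beta

alpha < beta


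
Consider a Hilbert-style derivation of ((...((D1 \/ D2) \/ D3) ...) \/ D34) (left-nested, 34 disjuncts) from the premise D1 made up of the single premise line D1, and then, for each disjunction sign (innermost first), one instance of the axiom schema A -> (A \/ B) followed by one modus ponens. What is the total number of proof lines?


Building the left-nested 34-ary disjunction from D1:
- 1 premise line (D1)
- 34 disjuncts means 33 disjunction signs; each needs 1 axiom instance + 1 MP = 2 lines: 2 * 33 = 66
Total = 1 + 66 = 67 lines.

67


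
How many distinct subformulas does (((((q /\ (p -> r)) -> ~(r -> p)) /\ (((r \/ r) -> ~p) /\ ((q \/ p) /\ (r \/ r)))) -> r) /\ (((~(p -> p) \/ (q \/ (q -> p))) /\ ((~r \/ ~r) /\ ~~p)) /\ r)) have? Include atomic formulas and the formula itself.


Formula: (((((q /\ (p -> r)) -> ~(r -> p)) /\ (((r \/ r) -> ~p) /\ ((q \/ p) /\ (r \/ r)))) -> r) /\ (((~(p -> p) \/ (q \/ (q -> p))) /\ ((~r \/ ~r) /\ ~~p)) /\ r))
Subformulas found:
  1. r
  2. q
  3. p
  4. ~p
  5. ~r
  6. ~~p
  7. (q \/ p)
  8. (r -> p)
  9. (q -> p)
  10. (r \/ r)
  11. (p -> p)
  12. (p -> r)
  13. ~(p -> p)
  14. ~(r -> p)
  15. (~r \/ ~r)
  16. (q /\ (p -> r))
  17. (q \/ (q -> p))
  18. ((r \/ r) -> ~p)
  19. ((~r \/ ~r) /\ ~~p)
  20. ((q \/ p) /\ (r \/ r))
  21. ((q /\ (p -> r)) -> ~(r -> p))
  22. (~(p -> p) \/ (q \/ (q -> p)))
  23. (((r \/ r) -> ~p) /\ ((q \/ p) /\ (r \/ r)))
  24. ((~(p -> p) \/ (q \/ (q -> p))) /\ ((~r \/ ~r) /\ ~~p))
  25. (((~(p -> p) \/ (q \/ (q -> p))) /\ ((~r \/ ~r) /\ ~~p)) /\ r)
  26. (((q /\ (p -> r)) -> ~(r -> p)) /\ (((r \/ r) -> ~p) /\ ((q \/ p) /\ (r \/ r))))
  27. ((((q /\ (p -> r)) -> ~(r -> p)) /\ (((r \/ r) -> ~p) /\ ((q \/ p) /\ (r \/ r)))) -> r)
  28. (((((q /\ (p -> r)) -> ~(r -> p)) /\ (((r \/ r) -> ~p) /\ ((q \/ p) /\ (r \/ r)))) -> r) /\ (((~(p -> p) \/ (q \/ (q -> p))) /\ ((~r \/ ~r) /\ ~~p)) /\ r))
Total distinct subformulas = 28

28


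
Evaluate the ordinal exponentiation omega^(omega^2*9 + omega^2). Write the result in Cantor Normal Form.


omega^(omega^2*9 + omega^2):
Both terms of the exponent have the same exponent 2, so they merge: omega^2*9 + omega^2 = omega^2*(9+1) = omega^2*10.
omega raised to a CNF ordinal is a single CNF term: Result = omega^(omega^2*10)

omega^(omega^2*10)


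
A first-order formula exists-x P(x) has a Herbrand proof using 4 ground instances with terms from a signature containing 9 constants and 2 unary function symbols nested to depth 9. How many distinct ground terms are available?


Herbrand terms by depth:
Depth 0: 9 constants
Depth 1: 18 new terms (running total: 27)
Depth 2: 36 new terms (running total: 63)
Depth 3: 72 new terms (running total: 135)
Depth 4: 144 new terms (running total: 279)
Depth 5: 288 new terms (running total: 567)
Depth 6: 576 new terms (running total: 1143)
Depth 7: 1152 new terms (running total: 2295)
Depth 8: 2304 new terms (running total: 4599)
Depth 9: 4608 new terms (running total: 9207)
Total distinct ground terms = 9207

9207


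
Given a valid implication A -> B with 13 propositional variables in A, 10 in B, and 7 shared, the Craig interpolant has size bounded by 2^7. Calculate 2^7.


Shared atoms = 7
Craig interpolant size bound = 2^7
= 128

128


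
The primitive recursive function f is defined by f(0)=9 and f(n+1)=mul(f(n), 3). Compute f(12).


f(0) = 9
f(1) = mul(f(0), 3) = mul(9, 3) = 27
f(2) = mul(f(1), 3) = mul(27, 3) = 81
f(3) = mul(f(2), 3) = mul(81, 3) = 243
f(4) = mul(f(3), 3) = mul(243, 3) = 729
f(5) = mul(f(4), 3) = mul(729, 3) = 2187
f(6) = mul(f(5), 3) = mul(2187, 3) = 6561
f(7) = mul(f(6), 3) = mul(6561, 3) = 19683
f(8) = mul(f(7), 3) = mul(19683, 3) = 59049
f(9) = mul(f(8), 3) = mul(59049, 3) = 177147
f(10) = mul(f(9), 3) = mul(177147, 3) = 531441
f(11) = mul(f(10), 3) = mul(531441, 3) = 1594323
f(12) = mul(f(11), 3) = mul(1594323, 3) = 4782969


4782969


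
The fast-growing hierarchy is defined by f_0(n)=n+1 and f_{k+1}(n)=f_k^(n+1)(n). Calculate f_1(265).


f_1(265) = f_0^266(265)
f_0 adds 1 each time, applied 266 times.
f_1(265) = 265 + 266 = 531

531


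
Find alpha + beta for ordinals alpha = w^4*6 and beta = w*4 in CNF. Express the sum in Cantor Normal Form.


Ordinal addition w^4*6 + w*4:
Leading exponent of alpha (4) > leading exponent of beta (1).
Since alpha's term has higher exponent than beta's leading term,
the sum is simply alpha followed by beta.
Result = w^4*6 + w*4

w^4*6 + w*4


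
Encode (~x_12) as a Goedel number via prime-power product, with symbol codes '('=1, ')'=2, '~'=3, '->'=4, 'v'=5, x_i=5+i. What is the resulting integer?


Formula: (~x_12)
Symbol codes: [1, 3, 17, 2]
Primes: [2, 3, 5, 7]
p_1^1 = 2^1 = 2
p_2^3 = 3^3 = 27
p_3^17 = 5^17 = 762939453125
p_4^2 = 7^2 = 49
Product = 2018737792968750

2018737792968750


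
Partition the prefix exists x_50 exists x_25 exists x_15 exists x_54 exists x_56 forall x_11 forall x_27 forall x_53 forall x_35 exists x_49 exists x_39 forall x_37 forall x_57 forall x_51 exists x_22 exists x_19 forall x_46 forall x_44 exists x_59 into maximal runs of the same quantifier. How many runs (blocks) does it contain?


Alternations = 6.
Blocks = alternations + 1 = 7

7


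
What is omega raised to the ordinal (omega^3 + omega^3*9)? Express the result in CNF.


omega^(omega^3 + omega^3*9):
Both terms of the exponent have the same exponent 3, so they merge: omega^3 + omega^3*9 = omega^3*(1+9) = omega^3*10.
omega raised to a CNF ordinal is a single CNF term: Result = omega^(omega^3*10)

omega^(omega^3*10)


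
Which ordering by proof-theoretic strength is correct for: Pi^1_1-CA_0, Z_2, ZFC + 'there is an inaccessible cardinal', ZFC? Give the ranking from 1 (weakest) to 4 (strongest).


Ordering by consistency strength:
1. Pi^1_1-CA_0
2. Z_2
3. ZFC
4. ZFC + 'there is an inaccessible cardinal'


Pi^1_1-CA_0=1, Z_2=2, ZFC + 'there is an inaccessible cardinal'=4, ZFC=3


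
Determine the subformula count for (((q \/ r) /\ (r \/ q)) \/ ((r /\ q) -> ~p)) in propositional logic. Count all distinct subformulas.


Formula: (((q \/ r) /\ (r \/ q)) \/ ((r /\ q) -> ~p))
Subformulas found:
  1. q
  2. r
  3. p
  4. ~p
  5. (r \/ q)
  6. (q \/ r)
  7. (r /\ q)
  8. ((r /\ q) -> ~p)
  9. ((q \/ r) /\ (r \/ q))
  10. (((q \/ r) /\ (r \/ q)) \/ ((r /\ q) -> ~p))
Total distinct subformulas = 10

10


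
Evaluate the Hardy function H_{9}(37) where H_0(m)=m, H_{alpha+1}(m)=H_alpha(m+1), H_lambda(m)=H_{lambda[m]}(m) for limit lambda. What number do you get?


H_9(37):
For finite ordinals k, H_k(n) = n + k (each successor step adds 1).
H_9(37) = 37 + 9 = 46

46


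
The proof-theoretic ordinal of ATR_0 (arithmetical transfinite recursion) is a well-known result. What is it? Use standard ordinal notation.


The proof-theoretic ordinal of ATR_0 (arithmetical transfinite recursion) is a standard result in ordinal analysis.
This ordinal is the supremum of order types of primitive recursive well-orderings
that the theory can prove to be well-ordered.
For ATR_0 (arithmetical transfinite recursion), the proof-theoretic ordinal is Gamma_0.

Gamma_0


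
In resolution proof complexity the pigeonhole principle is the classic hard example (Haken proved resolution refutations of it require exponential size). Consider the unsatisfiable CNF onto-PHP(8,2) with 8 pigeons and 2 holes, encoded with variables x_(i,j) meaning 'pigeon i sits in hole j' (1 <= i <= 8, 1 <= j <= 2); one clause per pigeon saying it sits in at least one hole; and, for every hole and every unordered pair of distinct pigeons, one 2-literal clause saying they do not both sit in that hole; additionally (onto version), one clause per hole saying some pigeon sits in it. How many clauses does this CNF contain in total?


onto-PHP(8,2): 8 pigeons, 2 holes, 8*2 = 16 variables.
- pigeon clauses: one per pigeon -> 8 clauses
- hole clauses: 2 holes * C(8,2) = 2 * 28 -> 56 clauses
- onto clauses: one per hole -> 2 clauses
Total clauses = 8 + 56 + 2 = 66

66


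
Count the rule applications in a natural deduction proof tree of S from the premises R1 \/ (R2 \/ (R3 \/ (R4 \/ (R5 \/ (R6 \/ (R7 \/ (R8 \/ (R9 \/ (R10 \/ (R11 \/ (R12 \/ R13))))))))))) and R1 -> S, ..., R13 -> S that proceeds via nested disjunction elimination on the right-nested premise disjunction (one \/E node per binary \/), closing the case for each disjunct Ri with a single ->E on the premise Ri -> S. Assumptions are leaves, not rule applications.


The premise R1 \/ (R2 \/ (R3 \/ (R4 \/ (R5 \/ (R6 \/ (R7 \/ (R8 \/ (R9 \/ (R10 \/ (R11 \/ (R12 \/ R13))))))))))) contains 13 disjuncts, hence 12 binary \/ connectives.
- Each binary \/ is eliminated once: 12 \/E nodes.
- Each of the 13 cases Ri derives S by one ->E with Ri -> S: 13 ->E nodes.
Total = 12 + 13 = 25

25


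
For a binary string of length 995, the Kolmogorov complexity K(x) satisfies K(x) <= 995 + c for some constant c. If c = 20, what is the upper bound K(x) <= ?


K(x) <= |x| + c = 995 + 20 = 1015

1015


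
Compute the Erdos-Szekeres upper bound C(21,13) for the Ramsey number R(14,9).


R(14,9) <= C(14+9-2, 14-1) = C(21, 13)
C(21, 13) = 21! / (13! * 8!)
= 203490

203490


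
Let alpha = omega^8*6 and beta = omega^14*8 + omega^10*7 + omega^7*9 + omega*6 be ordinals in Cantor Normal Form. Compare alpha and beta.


Compare term by term from highest exponent:
alpha = omega^8*6
beta = omega^14*8 + omega^10*7 + omega^7*9 + omega*6
Term 1: alpha has omega^8*6, beta has omega^14*8
Term 2: alpha has omega^0*0, beta has omega^10*7
Term 3: alpha has omega^0*0, beta has omega^7*9
Term 4: alpha has omega^0*0, beta has omega^1*6
Result: alpha < beta

alpha < beta


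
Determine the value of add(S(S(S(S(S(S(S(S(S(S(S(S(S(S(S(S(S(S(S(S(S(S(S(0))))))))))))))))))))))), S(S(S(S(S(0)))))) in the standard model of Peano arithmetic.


add(S^23(0), S^5(0)):
S^23(0) = 23
S^5(0) = 5
23 + 5 = 28

28


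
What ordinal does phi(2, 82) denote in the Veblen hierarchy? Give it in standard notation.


phi(2, 82):
phi(2, beta) = zeta_beta (the beta-th zeta number, fixed point of epsilon).
phi(2, 82) = zeta_82

zeta_82


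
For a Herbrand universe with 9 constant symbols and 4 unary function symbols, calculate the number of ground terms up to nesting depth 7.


Herbrand terms by depth:
Depth 0: 9 constants
Depth 1: 36 new terms (running total: 45)
Depth 2: 144 new terms (running total: 189)
Depth 3: 576 new terms (running total: 765)
Depth 4: 2304 new terms (running total: 3069)
Depth 5: 9216 new terms (running total: 12285)
Depth 6: 36864 new terms (running total: 49149)
Depth 7: 147456 new terms (running total: 196605)
Total distinct ground terms = 196605

196605


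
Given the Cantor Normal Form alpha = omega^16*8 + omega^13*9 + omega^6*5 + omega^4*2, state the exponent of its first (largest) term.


CNF: omega^16*8 + omega^13*9 + omega^6*5 + omega^4*2
The leading term is omega^16*8, which has exponent 16.

16


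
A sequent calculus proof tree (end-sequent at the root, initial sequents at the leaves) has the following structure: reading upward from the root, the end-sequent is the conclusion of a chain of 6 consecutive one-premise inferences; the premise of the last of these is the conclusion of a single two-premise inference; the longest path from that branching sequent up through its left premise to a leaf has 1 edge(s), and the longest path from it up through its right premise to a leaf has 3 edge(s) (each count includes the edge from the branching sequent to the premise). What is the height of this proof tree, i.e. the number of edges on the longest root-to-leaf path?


Longest path through the left premise: 1 edges (measured from the branching sequent)
Longest path through the right premise: 3 edges
Height of the subtree rooted at the branching sequent: max(1, 3) = 3
The branching sequent sits 6 edges above the root (the chain of one-premise inferences), so height = 3 + 6 = 9

9


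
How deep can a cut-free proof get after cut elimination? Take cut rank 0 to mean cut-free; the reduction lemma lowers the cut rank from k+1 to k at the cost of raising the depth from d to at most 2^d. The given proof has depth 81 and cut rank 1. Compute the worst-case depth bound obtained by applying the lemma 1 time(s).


Each rank reduction sends depth d to at most 2^d; cut rank r needs r reductions.
2_0(81) = 81
2_1(81) = 2^81 = 2417851639229258349412352
Cut-free depth bound = 2417851639229258349412352

2417851639229258349412352


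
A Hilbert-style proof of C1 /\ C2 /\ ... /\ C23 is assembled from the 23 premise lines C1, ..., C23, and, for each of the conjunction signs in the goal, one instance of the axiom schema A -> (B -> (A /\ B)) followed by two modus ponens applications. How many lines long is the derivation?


Conjoining 23 premises:
- 23 premise lines
- the goal has 22 conjunction signs; each costs 1 axiom instance + 2 MP = 3 lines: 3 * 22 = 66
Total = 23 + 66 = 89 lines.

89


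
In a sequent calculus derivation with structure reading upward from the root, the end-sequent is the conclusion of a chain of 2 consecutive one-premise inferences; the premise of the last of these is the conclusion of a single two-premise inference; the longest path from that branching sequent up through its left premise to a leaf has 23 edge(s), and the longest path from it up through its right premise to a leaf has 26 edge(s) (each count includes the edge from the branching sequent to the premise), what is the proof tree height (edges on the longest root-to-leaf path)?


Longest path through the left premise: 23 edges (measured from the branching sequent)
Longest path through the right premise: 26 edges
Height of the subtree rooted at the branching sequent: max(23, 26) = 26
The branching sequent sits 2 edges above the root (the chain of one-premise inferences), so height = 26 + 2 = 28

28


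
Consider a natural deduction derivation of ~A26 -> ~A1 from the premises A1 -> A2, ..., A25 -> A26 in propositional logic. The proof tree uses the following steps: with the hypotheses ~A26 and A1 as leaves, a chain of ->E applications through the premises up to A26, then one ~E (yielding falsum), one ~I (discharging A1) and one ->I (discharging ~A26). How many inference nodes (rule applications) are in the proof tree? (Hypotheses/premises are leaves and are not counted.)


From hypothesis A1, 25 ->E steps along the 25 premises yield A26.
~E with hypothesis ~A26 gives falsum (1 node); ~I discharging A1 gives ~A1 (1 node); ->I discharging ~A26 gives the goal (1 node).
Total = 25 + 3 = 28 inference nodes.

28


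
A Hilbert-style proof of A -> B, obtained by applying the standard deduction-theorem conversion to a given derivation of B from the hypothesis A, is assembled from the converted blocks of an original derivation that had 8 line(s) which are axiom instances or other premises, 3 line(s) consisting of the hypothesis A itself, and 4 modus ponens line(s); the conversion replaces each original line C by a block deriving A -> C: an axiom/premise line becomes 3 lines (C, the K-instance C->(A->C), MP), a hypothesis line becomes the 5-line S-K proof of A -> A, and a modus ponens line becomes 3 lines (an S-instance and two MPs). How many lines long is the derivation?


Deduction-theorem conversion, block by block:
- 8 axiom/premise lines -> 3 lines each = 24
- 3 hypothesis lines -> 5 lines each (identity proof A->A) = 15
- 4 MP lines -> 3 lines each (S-instance, MP, MP) = 12
Total = 24 + 15 + 12 = 51 lines.

51


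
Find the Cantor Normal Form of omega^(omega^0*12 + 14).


omega^(omega^0*12 + 14):
omega^0 = 1, so the exponent is 12 + 14 = 26 (finite ordinal addition).
Result = omega^26, already a single CNF term.

omega^26


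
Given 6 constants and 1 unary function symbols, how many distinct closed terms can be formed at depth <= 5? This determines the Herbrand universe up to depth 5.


Herbrand terms by depth:
Depth 0: 6 constants
Depth 1: 6 new terms (running total: 12)
Depth 2: 6 new terms (running total: 18)
Depth 3: 6 new terms (running total: 24)
Depth 4: 6 new terms (running total: 30)
Depth 5: 6 new terms (running total: 36)
Total distinct ground terms = 36

36


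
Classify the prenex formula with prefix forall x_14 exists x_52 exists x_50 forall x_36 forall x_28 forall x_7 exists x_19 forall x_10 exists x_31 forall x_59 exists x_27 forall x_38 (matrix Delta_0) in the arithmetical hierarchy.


Leading quantifier is forall, so the class is Pi.
Number of quantifier blocks = alternations + 1 = 8 + 1 = 9.
Classification: Pi_9

Pi_9


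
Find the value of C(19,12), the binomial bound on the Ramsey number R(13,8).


R(13,8) <= C(13+8-2, 13-1) = C(19, 12)
C(19, 12) = 19! / (12! * 7!)
= 50388

50388


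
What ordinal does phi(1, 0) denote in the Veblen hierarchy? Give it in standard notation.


phi(1, 0):
phi(1, beta) = epsilon_beta (the beta-th epsilon number).
phi(1, 0) = epsilon_0

epsilon_0


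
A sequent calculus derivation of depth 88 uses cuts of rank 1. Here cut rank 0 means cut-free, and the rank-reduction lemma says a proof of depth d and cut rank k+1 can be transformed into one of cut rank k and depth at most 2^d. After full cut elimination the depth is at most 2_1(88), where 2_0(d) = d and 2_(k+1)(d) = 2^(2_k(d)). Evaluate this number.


Each rank reduction sends depth d to at most 2^d; cut rank r needs r reductions.
2_0(88) = 88
2_1(88) = 2^88 = 309485009821345068724781056
Cut-free depth bound = 309485009821345068724781056

309485009821345068724781056


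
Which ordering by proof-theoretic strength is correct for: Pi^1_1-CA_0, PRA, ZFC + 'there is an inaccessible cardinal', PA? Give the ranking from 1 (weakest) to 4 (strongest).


Ordering by consistency strength:
1. PRA
2. PA
3. Pi^1_1-CA_0
4. ZFC + 'there is an inaccessible cardinal'


Pi^1_1-CA_0=3, PRA=1, ZFC + 'there is an inaccessible cardinal'=4, PA=2


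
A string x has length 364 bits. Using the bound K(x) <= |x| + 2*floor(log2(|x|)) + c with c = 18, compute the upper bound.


floor(log2(364)) = 8
2 * 8 = 16
K(x) <= 364 + 16 + 18 = 398

398


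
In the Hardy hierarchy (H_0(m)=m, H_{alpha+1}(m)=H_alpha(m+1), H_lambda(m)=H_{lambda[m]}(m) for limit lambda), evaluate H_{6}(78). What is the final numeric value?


H_6(78):
For finite ordinals k, H_k(n) = n + k (each successor step adds 1).
H_6(78) = 78 + 6 = 84

84


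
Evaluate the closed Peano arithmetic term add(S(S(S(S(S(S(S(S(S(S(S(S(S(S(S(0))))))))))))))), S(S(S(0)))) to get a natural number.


add(S^15(0), S^3(0)):
S^15(0) = 15
S^3(0) = 3
15 + 3 = 18

18


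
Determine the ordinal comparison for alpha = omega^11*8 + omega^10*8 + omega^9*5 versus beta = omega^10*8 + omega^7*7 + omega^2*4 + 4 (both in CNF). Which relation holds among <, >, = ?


Compare term by term from highest exponent:
alpha = omega^11*8 + omega^10*8 + omega^9*5
beta = omega^10*8 + omega^7*7 + omega^2*4 + 4
Term 1: alpha has omega^11*8, beta has omega^10*8
Term 2: alpha has omega^10*8, beta has omega^7*7
Term 3: alpha has omega^9*5, beta has omega^2*4
Term 4: alpha has omega^0*0, beta has omega^0*4
Result: alpha > beta

alpha > beta


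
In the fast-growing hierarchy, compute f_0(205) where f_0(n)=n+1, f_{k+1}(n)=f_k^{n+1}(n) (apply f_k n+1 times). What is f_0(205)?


f_0(205) = 205 + 1 = 206

206


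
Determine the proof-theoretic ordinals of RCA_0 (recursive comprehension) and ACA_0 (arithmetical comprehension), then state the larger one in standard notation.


Proof-theoretic ordinal of RCA_0 (recursive comprehension): omega^omega
Proof-theoretic ordinal of ACA_0 (arithmetical comprehension): epsilon_0
Comparing: omega^omega < epsilon_0.
The larger ordinal is epsilon_0 (from ACA_0 (arithmetical comprehension)).

epsilon_0


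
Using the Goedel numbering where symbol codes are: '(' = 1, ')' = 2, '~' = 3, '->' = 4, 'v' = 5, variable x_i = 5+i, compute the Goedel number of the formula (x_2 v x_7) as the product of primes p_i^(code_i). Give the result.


Formula: (x_2 v x_7)
Symbol codes: [1, 7, 5, 12, 2]
Primes: [2, 3, 5, 7, 11]
p_1^1 = 2^1 = 2
p_2^7 = 3^7 = 2187
p_3^5 = 5^5 = 3125
p_4^12 = 7^12 = 13841287201
p_5^2 = 11^2 = 121
Product = 22892364425868918750

22892364425868918750


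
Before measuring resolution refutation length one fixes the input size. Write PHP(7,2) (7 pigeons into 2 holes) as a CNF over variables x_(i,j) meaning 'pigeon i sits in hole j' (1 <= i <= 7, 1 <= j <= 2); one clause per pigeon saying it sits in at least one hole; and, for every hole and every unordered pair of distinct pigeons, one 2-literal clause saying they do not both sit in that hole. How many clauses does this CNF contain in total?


PHP(7,2): 7 pigeons, 2 holes, 7*2 = 14 variables.
- pigeon clauses: one per pigeon -> 7 clauses
- hole clauses: 2 holes * C(7,2) = 2 * 21 -> 42 clauses
Total clauses = 7 + 42 = 49

49


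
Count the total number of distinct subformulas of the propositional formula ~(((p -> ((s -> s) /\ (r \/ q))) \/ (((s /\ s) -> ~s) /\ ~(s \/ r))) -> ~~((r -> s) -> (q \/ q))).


Formula: ~(((p -> ((s -> s) /\ (r \/ q))) \/ (((s /\ s) -> ~s) /\ ~(s \/ r))) -> ~~((r -> s) -> (q \/ q)))
Subformulas found:
  1. r
  2. p
  3. q
  4. s
  5. ~s
  6. (s \/ r)
  7. (s /\ s)
  8. (r \/ q)
  9. (r -> s)
  10. (q \/ q)
  11. (s -> s)
  12. ~(s \/ r)
  13. ((s /\ s) -> ~s)
  14. ((s -> s) /\ (r \/ q))
  15. ((r -> s) -> (q \/ q))
  16. ~((r -> s) -> (q \/ q))
  17. ~~((r -> s) -> (q \/ q))
  18. (p -> ((s -> s) /\ (r \/ q)))
  19. (((s /\ s) -> ~s) /\ ~(s \/ r))
  20. ((p -> ((s -> s) /\ (r \/ q))) \/ (((s /\ s) -> ~s) /\ ~(s \/ r)))
  21. (((p -> ((s -> s) /\ (r \/ q))) \/ (((s /\ s) -> ~s) /\ ~(s \/ r))) -> ~~((r -> s) -> (q \/ q)))
  22. ~(((p -> ((s -> s) /\ (r \/ q))) \/ (((s /\ s) -> ~s) /\ ~(s \/ r))) -> ~~((r -> s) -> (q \/ q)))
Total distinct subformulas = 22

22


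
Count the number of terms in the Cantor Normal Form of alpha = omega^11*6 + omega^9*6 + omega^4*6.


CNF: omega^11*6 + omega^9*6 + omega^4*6
Count the summands separated by '+':
  term 1: omega^11*6
  term 2: omega^9*6
  term 3: omega^4*6
Total terms = 3

3


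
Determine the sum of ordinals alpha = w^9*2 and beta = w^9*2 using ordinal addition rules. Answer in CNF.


Ordinal addition w^9*2 + w^9*2:
Both terms have the same exponent 9.
w^e*c + w^e*d = w^e*(c+d).
Result = w^9*(2+2) = w^9*4

w^9*4


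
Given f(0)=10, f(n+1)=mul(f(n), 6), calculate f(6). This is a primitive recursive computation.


f(0) = 10
f(1) = mul(f(0), 6) = mul(10, 6) = 60
f(2) = mul(f(1), 6) = mul(60, 6) = 360
f(3) = mul(f(2), 6) = mul(360, 6) = 2160
f(4) = mul(f(3), 6) = mul(2160, 6) = 12960
f(5) = mul(f(4), 6) = mul(12960, 6) = 77760
f(6) = mul(f(5), 6) = mul(77760, 6) = 466560


466560


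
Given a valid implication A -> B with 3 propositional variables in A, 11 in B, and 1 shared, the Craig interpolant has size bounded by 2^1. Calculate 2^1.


Shared atoms = 1
Craig interpolant size bound = 2^1
= 2

2


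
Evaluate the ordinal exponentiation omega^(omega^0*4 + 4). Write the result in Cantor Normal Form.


omega^(omega^0*4 + 4):
omega^0 = 1, so the exponent is 4 + 4 = 8 (finite ordinal addition).
Result = omega^8, already a single CNF term.

omega^8


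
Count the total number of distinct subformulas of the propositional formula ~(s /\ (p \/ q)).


Formula: ~(s /\ (p \/ q))
Subformulas found:
  1. q
  2. s
  3. p
  4. (p \/ q)
  5. (s /\ (p \/ q))
  6. ~(s /\ (p \/ q))
Total distinct subformulas = 6

6


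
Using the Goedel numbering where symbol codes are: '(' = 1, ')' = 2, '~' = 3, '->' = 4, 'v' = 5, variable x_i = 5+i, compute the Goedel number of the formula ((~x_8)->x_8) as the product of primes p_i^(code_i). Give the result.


Formula: ((~x_8)->x_8)
Symbol codes: [1, 1, 3, 13, 2, 4, 13, 2]
Primes: [2, 3, 5, 7, 11, 13, 17, 19]
p_1^1 = 2^1 = 2
p_2^1 = 3^1 = 3
p_3^3 = 5^3 = 125
p_4^13 = 7^13 = 96889010407
p_5^2 = 11^2 = 121
p_6^4 = 13^4 = 28561
p_7^13 = 17^13 = 9904578032905937
p_8^2 = 19^2 = 361
Product = 897920202477679411754351535303935789250

897920202477679411754351535303935789250


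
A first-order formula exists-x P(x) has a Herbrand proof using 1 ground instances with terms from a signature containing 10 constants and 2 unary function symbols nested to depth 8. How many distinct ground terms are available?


Herbrand terms by depth:
Depth 0: 10 constants
Depth 1: 20 new terms (running total: 30)
Depth 2: 40 new terms (running total: 70)
Depth 3: 80 new terms (running total: 150)
Depth 4: 160 new terms (running total: 310)
Depth 5: 320 new terms (running total: 630)
Depth 6: 640 new terms (running total: 1270)
Depth 7: 1280 new terms (running total: 2550)
Depth 8: 2560 new terms (running total: 5110)
Total distinct ground terms = 5110

5110


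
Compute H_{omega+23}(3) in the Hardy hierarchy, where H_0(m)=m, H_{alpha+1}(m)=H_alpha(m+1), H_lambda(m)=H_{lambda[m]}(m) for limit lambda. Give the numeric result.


H_{omega+23}(3):
Unwind the 23 successor steps: H_{omega+23}(3) = H_omega(3+23) = H_omega(26).
H_omega(m) = H_m(m) = m + m = 2m.
Result = 2 * 26 = 52

52


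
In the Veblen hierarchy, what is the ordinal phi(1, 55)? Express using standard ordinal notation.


phi(1, 55):
phi(1, beta) = epsilon_beta (the beta-th epsilon number).
phi(1, 55) = epsilon_55

epsilon_55


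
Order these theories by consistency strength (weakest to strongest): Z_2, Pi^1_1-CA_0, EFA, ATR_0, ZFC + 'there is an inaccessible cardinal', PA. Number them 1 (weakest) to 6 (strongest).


Ordering by consistency strength:
1. EFA
2. PA
3. ATR_0
4. Pi^1_1-CA_0
5. Z_2
6. ZFC + 'there is an inaccessible cardinal'


Z_2=5, Pi^1_1-CA_0=4, EFA=1, ATR_0=3, ZFC + 'there is an inaccessible cardinal'=6, PA=2


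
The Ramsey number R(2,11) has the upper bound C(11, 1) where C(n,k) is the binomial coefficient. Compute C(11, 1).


R(2,11) <= C(2+11-2, 2-1) = C(11, 1)
C(11, 1) = 11! / (1! * 10!)
= 11

11


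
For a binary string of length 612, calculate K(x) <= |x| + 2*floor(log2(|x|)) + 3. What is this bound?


floor(log2(612)) = 9
2 * 9 = 18
K(x) <= 612 + 18 + 3 = 633

633


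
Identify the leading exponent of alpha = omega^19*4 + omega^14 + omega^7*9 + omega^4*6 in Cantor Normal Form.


CNF: omega^19*4 + omega^14 + omega^7*9 + omega^4*6
The leading term is omega^19*4, which has exponent 19.

19


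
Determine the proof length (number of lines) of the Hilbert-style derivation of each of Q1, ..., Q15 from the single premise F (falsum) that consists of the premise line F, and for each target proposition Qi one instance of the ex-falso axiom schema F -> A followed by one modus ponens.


Ex falso, line by line:
- 1 premise line (F)
- 15 targets, each needing 1 axiom instance (F -> Qi) + 1 MP = 2 lines: 2 * 15 = 30
Total = 1 + 30 = 31 lines.

31
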